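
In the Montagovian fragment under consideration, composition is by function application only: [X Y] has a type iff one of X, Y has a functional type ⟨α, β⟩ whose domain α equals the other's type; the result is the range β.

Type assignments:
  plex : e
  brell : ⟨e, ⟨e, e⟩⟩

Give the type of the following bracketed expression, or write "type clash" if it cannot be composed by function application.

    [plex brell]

[plex brell]: functor brell : ⟨e, ⟨e, e⟩⟩, argument plex : e; result ⟨e, e⟩.

⟨e, e⟩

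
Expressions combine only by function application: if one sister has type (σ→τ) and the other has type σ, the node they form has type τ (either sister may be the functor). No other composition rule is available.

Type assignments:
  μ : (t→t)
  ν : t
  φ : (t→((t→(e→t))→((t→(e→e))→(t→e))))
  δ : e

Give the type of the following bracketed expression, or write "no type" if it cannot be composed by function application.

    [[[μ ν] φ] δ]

no type

[μ ν]: functor μ : (t→t), argument ν : t; result t.
[[μ ν] φ]: functor φ : (t→((t→(e→t))→((t→(e→e))→(t→e)))), argument [μ ν] : t; result ((t→(e→t))→((t→(e→e))→(t→e))).
[[[μ ν] φ] δ]: ((t→(e→t))→((t→(e→e))→(t→e))) and e cannot combine by function application — type clash.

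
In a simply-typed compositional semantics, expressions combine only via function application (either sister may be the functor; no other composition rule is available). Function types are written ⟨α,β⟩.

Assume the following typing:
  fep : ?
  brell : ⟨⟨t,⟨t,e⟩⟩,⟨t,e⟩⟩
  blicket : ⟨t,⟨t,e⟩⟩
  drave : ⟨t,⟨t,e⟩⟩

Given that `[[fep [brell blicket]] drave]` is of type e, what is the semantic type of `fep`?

⟨⟨t,e⟩,⟨⟨t,⟨t,e⟩⟩,e⟩⟩

[[fep [brell blicket]] drave] is required to be e. drave : ⟨t,⟨t,e⟩⟩ cannot yield e as functor, so [fep [brell blicket]] : ⟨⟨t,⟨t,e⟩⟩,e⟩.
[fep [brell blicket]] is required to be ⟨⟨t,⟨t,e⟩⟩,e⟩. [brell blicket] : ⟨t,e⟩ cannot yield ⟨⟨t,⟨t,e⟩⟩,e⟩ as functor, so fep : ⟨⟨t,e⟩,⟨⟨t,⟨t,e⟩⟩,e⟩⟩.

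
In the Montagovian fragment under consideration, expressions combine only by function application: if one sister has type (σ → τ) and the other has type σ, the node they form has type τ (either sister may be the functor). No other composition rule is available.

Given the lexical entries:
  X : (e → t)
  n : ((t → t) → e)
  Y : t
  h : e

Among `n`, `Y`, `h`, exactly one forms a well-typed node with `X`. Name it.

h

n : ((t → t) → e) — no; X wants e, and n wants (t → t).
Y : t — no; X wants e, and Y wants nothing (atomic).
h — combines: X : (e → t) takes h : e as argument, giving t.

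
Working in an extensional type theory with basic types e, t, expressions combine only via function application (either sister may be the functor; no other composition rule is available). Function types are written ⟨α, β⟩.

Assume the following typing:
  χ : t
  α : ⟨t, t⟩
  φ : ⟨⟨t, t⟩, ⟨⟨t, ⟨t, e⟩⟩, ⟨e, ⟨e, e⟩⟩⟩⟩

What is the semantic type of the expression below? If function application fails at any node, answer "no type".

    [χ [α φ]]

[α φ]: φ is ⟨⟨t, t⟩, ⟨⟨t, ⟨t, e⟩⟩, ⟨e, ⟨e, e⟩⟩⟩⟩, α is ⟨t, t⟩; result ⟨⟨t, ⟨t, e⟩⟩, ⟨e, ⟨e, e⟩⟩⟩.
At [χ [α φ]]: neither t nor ⟨⟨t, ⟨t, e⟩⟩, ⟨e, ⟨e, e⟩⟩⟩ can take the other as argument; the node is ill-typed.

no type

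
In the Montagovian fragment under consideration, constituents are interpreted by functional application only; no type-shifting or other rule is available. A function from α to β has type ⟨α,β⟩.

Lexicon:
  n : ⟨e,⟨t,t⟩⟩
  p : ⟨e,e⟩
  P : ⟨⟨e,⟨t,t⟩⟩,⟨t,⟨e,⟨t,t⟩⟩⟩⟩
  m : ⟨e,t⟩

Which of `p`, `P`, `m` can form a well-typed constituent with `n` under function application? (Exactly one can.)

P

p : ⟨e,e⟩ — does not combine with n.
P — combines: P : ⟨⟨e,⟨t,t⟩⟩,⟨t,⟨e,⟨t,t⟩⟩⟩⟩ takes n : ⟨e,⟨t,t⟩⟩ as argument, giving ⟨t,⟨e,⟨t,t⟩⟩⟩.
m : ⟨e,t⟩ — does not combine with n.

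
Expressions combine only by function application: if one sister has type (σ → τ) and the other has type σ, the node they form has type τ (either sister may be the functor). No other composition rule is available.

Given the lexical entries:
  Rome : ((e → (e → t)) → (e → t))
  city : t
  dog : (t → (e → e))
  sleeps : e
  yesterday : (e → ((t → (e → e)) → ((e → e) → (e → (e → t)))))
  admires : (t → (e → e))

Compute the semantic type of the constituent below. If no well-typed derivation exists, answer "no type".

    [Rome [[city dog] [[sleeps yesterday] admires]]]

(e → t)

[city dog]: dog is (t → (e → e)), city is t; result (e → e).
[sleeps yesterday]: yesterday is (e → ((t → (e → e)) → ((e → e) → (e → (e → t))))), sleeps is e; result ((t → (e → e)) → ((e → e) → (e → (e → t)))).
[[sleeps yesterday] admires]: [sleeps yesterday] is ((t → (e → e)) → ((e → e) → (e → (e → t)))), admires is (t → (e → e)); result ((e → e) → (e → (e → t))).
[[city dog] [[sleeps yesterday] admires]]: [[sleeps yesterday] admires] is ((e → e) → (e → (e → t))), [city dog] is (e → e); result (e → (e → t)).
[Rome [[city dog] [[sleeps yesterday] admires]]]: Rome is ((e → (e → t)) → (e → t)), [[city dog] [[sleeps yesterday] admires]] is (e → (e → t)); result (e → t).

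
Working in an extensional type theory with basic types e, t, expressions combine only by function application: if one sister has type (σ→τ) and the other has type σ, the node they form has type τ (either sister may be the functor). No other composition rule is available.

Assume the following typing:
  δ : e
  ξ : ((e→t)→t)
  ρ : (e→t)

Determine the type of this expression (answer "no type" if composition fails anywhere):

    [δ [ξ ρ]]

[ξ ρ]: ξ is ((e→t)→t), ρ is (e→t); result t.
At [δ [ξ ρ]]: neither e nor t can take the other as argument; the node is ill-typed.

no type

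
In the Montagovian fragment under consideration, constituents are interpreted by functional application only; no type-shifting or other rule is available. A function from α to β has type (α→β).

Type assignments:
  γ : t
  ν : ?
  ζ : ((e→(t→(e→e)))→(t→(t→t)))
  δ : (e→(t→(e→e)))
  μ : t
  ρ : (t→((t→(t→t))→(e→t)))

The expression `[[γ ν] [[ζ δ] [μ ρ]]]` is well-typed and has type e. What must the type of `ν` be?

(t→((e→t)→e))

[[γ ν] [[ζ δ] [μ ρ]]] must have type e. The sister [[ζ δ] [μ ρ]] has type (e→t); that is not a function onto e, so [γ ν] must be the functor, of type ((e→t)→e).
[γ ν] must have type ((e→t)→e). The sister γ has type t; that is not a function onto ((e→t)→e), so ν must be the functor, of type (t→((e→t)→e)).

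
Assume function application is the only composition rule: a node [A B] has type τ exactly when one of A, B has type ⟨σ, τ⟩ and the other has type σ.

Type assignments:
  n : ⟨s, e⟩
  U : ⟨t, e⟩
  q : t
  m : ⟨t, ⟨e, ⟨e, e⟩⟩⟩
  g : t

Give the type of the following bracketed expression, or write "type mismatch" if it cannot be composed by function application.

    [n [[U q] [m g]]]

[U q]: ⟨t, e⟩ applied to t yields e.
[m g]: ⟨t, ⟨e, ⟨e, e⟩⟩⟩ applied to t yields ⟨e, ⟨e, e⟩⟩.
[[U q] [m g]]: ⟨e, ⟨e, e⟩⟩ applied to e yields ⟨e, e⟩.
At [n [[U q] [m g]]]: neither ⟨s, e⟩ nor ⟨e, e⟩ can take the other as argument; the node is ill-typed.

type mismatch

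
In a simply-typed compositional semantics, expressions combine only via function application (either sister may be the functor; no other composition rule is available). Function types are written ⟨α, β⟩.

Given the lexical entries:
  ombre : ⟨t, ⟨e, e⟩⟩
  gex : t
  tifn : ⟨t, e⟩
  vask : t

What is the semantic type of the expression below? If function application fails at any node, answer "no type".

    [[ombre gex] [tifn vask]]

e

[ombre gex]: ombre is ⟨t, ⟨e, e⟩⟩, gex is t; result ⟨e, e⟩.
[tifn vask]: tifn is ⟨t, e⟩, vask is t; result e.
[[ombre gex] [tifn vask]]: [ombre gex] is ⟨e, e⟩, [tifn vask] is e; result e.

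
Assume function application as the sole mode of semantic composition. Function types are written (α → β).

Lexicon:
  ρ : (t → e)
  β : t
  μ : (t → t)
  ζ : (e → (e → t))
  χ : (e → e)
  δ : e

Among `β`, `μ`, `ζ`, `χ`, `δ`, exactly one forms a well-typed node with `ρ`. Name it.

β

β — combines: ρ : (t → e) takes β : t as argument, giving e.
μ : (t → t) — ρ needs t; μ needs t; neither fits.
ζ : (e → (e → t)) — ρ needs t; ζ needs e; neither fits.
χ : (e → e) — ρ needs t; χ needs e; neither fits.
δ : e — ρ needs t; δ needs nothing (atomic); neither fits.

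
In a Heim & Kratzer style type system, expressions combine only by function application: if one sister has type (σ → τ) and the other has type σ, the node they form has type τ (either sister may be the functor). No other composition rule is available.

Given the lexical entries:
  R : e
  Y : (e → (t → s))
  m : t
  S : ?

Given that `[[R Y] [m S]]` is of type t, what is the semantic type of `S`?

For [[R Y] [m S]] to have type t with [R Y] of type (t → s), [m S] must be the function: [m S] : ((t → s) → t).
For [m S] to have type ((t → s) → t) with m of type t, S must be the function: S : (t → ((t → s) → t)).

(t → ((t → s) → t))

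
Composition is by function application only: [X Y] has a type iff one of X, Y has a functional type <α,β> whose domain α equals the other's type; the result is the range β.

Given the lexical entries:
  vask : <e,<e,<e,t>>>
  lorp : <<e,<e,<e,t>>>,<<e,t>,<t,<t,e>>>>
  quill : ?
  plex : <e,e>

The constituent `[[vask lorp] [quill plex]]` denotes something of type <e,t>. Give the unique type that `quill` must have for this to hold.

For [[vask lorp] [quill plex]] to have type <e,t> with [vask lorp] of type <<e,t>,<t,<t,e>>>, [quill plex] must be the function: [quill plex] : <<<e,t>,<t,<t,e>>>,<e,t>>.
For [quill plex] to have type <<<e,t>,<t,<t,e>>>,<e,t>> with plex of type <e,e>, quill must be the function: quill : <<e,e>,<<<e,t>,<t,<t,e>>>,<e,t>>>.

<<e,e>,<<<e,t>,<t,<t,e>>>,<e,t>>>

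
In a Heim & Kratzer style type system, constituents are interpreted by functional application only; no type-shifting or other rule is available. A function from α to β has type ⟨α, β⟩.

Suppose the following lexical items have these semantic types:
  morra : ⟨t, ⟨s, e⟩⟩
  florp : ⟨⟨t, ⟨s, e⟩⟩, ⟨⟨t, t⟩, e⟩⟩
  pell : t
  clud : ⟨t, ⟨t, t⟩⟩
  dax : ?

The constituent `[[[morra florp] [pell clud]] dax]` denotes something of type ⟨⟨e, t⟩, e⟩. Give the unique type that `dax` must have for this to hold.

⟨e, ⟨⟨e, t⟩, e⟩⟩

[[[morra florp] [pell clud]] dax] must have type ⟨⟨e, t⟩, e⟩. The sister [[morra florp] [pell clud]] has type e; that is not a function onto ⟨⟨e, t⟩, e⟩, so dax must be the functor, of type ⟨e, ⟨⟨e, t⟩, e⟩⟩.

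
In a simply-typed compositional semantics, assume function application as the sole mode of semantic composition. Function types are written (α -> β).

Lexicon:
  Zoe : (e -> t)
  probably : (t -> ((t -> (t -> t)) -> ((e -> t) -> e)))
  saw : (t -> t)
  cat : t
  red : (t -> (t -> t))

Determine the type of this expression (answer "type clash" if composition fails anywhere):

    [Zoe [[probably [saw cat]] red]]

e

[saw cat] — saw of type (t -> t) combines with cat of type t: type t.
[probably [saw cat]] — probably of type (t -> ((t -> (t -> t)) -> ((e -> t) -> e))) combines with [saw cat] of type t: type ((t -> (t -> t)) -> ((e -> t) -> e)).
[[probably [saw cat]] red] — [probably [saw cat]] of type ((t -> (t -> t)) -> ((e -> t) -> e)) combines with red of type (t -> (t -> t)): type ((e -> t) -> e).
[Zoe [[probably [saw cat]] red]] — [[probably [saw cat]] red] of type ((e -> t) -> e) combines with Zoe of type (e -> t): type e.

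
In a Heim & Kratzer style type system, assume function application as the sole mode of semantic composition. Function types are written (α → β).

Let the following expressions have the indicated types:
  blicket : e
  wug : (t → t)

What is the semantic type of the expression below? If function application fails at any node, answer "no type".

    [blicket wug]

no type

[blicket wug]: e with (t → t) — neither is a function whose domain matches the other; composition fails here.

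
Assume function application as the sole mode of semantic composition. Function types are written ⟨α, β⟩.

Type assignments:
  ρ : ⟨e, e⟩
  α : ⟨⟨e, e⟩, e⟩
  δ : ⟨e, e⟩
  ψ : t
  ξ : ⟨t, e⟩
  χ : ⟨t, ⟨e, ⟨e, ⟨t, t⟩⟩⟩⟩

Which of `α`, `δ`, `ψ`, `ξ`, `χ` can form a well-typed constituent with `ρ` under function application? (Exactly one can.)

α

α — combines: α : ⟨⟨e, e⟩, e⟩ takes ρ : ⟨e, e⟩ as argument, giving e.
δ : ⟨e, e⟩ — does not combine with ρ.
ψ : t — does not combine with ρ.
ξ : ⟨t, e⟩ — does not combine with ρ.
χ : ⟨t, ⟨e, ⟨e, ⟨t, t⟩⟩⟩⟩ — does not combine with ρ.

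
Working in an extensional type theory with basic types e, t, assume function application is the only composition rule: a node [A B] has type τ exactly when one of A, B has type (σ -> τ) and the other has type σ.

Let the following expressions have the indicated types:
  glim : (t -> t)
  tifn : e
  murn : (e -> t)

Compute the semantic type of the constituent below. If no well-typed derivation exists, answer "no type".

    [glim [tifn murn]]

[tifn murn]: functor murn : (e -> t), argument tifn : e; result t.
[glim [tifn murn]]: functor glim : (t -> t), argument [tifn murn] : t; result t.

t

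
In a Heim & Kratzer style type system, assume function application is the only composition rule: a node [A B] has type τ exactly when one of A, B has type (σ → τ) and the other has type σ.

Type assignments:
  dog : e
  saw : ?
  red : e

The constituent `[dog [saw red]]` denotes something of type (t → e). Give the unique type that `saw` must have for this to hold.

[dog [saw red]] must have type (t → e). The sister dog has type e; that is not a function onto (t → e), so [saw red] must be the functor, of type (e → (t → e)).
[saw red] must have type (e → (t → e)). The sister red has type e; that is not a function onto (e → (t → e)), so saw must be the functor, of type (e → (e → (t → e))).

(e → (e → (t → e)))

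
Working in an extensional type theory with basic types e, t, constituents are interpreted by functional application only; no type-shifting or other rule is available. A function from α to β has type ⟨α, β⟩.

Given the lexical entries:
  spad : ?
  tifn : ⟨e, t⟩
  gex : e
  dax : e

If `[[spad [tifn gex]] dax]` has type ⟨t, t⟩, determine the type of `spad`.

⟨t, ⟨e, ⟨t, t⟩⟩⟩

[[spad [tifn gex]] dax] is required to be ⟨t, t⟩. dax : e cannot yield ⟨t, t⟩ as functor, so [spad [tifn gex]] : ⟨e, ⟨t, t⟩⟩.
[spad [tifn gex]] is required to be ⟨e, ⟨t, t⟩⟩. [tifn gex] : t cannot yield ⟨e, ⟨t, t⟩⟩ as functor, so spad : ⟨t, ⟨e, ⟨t, t⟩⟩⟩.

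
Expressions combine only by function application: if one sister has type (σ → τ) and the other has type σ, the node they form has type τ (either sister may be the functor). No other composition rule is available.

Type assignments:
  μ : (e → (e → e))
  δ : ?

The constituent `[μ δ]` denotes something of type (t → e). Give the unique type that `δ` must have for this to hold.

((e → (e → e)) → (t → e))

[μ δ] is required to be (t → e). μ : (e → (e → e)) cannot yield (t → e) as functor, so δ : ((e → (e → e)) → (t → e)).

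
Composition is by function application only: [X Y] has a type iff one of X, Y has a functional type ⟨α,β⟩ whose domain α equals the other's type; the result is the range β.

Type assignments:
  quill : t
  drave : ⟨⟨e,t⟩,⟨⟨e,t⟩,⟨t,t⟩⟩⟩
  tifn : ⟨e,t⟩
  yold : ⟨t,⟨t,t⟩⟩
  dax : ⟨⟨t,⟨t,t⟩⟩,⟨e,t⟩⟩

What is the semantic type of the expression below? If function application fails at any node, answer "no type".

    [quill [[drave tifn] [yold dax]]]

t

[drave tifn]: drave is ⟨⟨e,t⟩,⟨⟨e,t⟩,⟨t,t⟩⟩⟩, tifn is ⟨e,t⟩; result ⟨⟨e,t⟩,⟨t,t⟩⟩.
[yold dax]: dax is ⟨⟨t,⟨t,t⟩⟩,⟨e,t⟩⟩, yold is ⟨t,⟨t,t⟩⟩; result ⟨e,t⟩.
[[drave tifn] [yold dax]]: [drave tifn] is ⟨⟨e,t⟩,⟨t,t⟩⟩, [yold dax] is ⟨e,t⟩; result ⟨t,t⟩.
[quill [[drave tifn] [yold dax]]]: [[drave tifn] [yold dax]] is ⟨t,t⟩, quill is t; result t.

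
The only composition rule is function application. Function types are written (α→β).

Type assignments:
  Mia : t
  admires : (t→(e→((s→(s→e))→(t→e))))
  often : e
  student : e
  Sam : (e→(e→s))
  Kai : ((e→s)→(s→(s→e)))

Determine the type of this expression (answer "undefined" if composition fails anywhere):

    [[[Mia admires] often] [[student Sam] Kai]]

[Mia admires]: admires is (t→(e→((s→(s→e))→(t→e)))), Mia is t; result (e→((s→(s→e))→(t→e))).
[[Mia admires] often]: [Mia admires] is (e→((s→(s→e))→(t→e))), often is e; result ((s→(s→e))→(t→e)).
[student Sam]: Sam is (e→(e→s)), student is e; result (e→s).
[[student Sam] Kai]: Kai is ((e→s)→(s→(s→e))), [student Sam] is (e→s); result (s→(s→e)).
[[[Mia admires] often] [[student Sam] Kai]]: [[Mia admires] often] is ((s→(s→e))→(t→e)), [[student Sam] Kai] is (s→(s→e)); result (t→e).

(t→e)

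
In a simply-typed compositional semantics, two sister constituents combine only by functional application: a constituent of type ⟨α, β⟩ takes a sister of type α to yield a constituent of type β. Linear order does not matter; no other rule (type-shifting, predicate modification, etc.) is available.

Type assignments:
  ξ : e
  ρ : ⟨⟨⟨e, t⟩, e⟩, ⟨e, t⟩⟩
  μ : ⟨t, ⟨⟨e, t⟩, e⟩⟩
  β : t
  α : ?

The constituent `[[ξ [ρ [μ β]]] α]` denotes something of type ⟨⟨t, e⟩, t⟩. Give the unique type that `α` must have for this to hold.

[[ξ [ρ [μ β]]] α] is required to be ⟨⟨t, e⟩, t⟩. [ξ [ρ [μ β]]] : t cannot yield ⟨⟨t, e⟩, t⟩ as functor, so α : ⟨t, ⟨⟨t, e⟩, t⟩⟩.

⟨t, ⟨⟨t, e⟩, t⟩⟩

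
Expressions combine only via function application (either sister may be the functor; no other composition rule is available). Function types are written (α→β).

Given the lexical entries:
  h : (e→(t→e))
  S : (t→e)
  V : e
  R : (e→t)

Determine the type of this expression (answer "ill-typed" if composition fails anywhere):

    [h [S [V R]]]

(t→e)

[V R]: functor R : (e→t), argument V : e; result t.
[S [V R]]: functor S : (t→e), argument [V R] : t; result e.
[h [S [V R]]]: functor h : (e→(t→e)), argument [S [V R]] : e; result (t→e).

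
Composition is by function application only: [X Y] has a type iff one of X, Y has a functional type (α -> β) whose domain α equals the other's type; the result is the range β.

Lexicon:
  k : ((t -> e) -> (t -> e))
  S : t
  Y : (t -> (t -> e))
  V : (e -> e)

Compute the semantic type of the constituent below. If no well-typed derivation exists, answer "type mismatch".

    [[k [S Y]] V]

[S Y]: (t -> (t -> e)) applied to t yields (t -> e).
[k [S Y]]: ((t -> e) -> (t -> e)) applied to (t -> e) yields (t -> e).
[[k [S Y]] V]: (t -> e) and (e -> e) cannot combine by function application — type clash.

type mismatch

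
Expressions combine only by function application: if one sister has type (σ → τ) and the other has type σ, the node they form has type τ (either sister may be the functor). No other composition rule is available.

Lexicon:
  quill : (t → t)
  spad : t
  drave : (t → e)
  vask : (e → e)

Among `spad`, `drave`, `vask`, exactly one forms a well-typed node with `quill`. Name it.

spad — combines: quill : (t → t) takes spad : t as argument, giving t.
drave : (t → e) — no; quill wants t, and drave wants t.
vask : (e → e) — no; quill wants t, and vask wants e.

spad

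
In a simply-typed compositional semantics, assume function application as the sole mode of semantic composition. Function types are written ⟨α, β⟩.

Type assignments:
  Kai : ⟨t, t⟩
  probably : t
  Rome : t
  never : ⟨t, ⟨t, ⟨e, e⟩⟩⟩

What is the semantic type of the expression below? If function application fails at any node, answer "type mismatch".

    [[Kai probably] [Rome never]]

[Kai probably]: Kai is ⟨t, t⟩, probably is t; result t.
[Rome never]: never is ⟨t, ⟨t, ⟨e, e⟩⟩⟩, Rome is t; result ⟨t, ⟨e, e⟩⟩.
[[Kai probably] [Rome never]]: [Rome never] is ⟨t, ⟨e, e⟩⟩, [Kai probably] is t; result ⟨e, e⟩.

⟨e, e⟩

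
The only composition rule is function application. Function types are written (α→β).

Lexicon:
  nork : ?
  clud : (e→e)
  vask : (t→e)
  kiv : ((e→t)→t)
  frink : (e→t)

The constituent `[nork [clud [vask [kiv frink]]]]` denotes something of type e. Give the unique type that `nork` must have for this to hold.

[nork [clud [vask [kiv frink]]]] is required to be e. [clud [vask [kiv frink]]] : e cannot yield e as functor, so nork : (e→e).

(e→e)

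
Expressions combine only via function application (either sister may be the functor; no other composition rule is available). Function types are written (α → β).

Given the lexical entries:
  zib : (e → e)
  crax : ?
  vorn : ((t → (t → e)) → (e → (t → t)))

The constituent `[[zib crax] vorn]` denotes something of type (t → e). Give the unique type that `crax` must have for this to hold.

[[zib crax] vorn] is required to be (t → e). vorn : ((t → (t → e)) → (e → (t → t))) cannot yield (t → e) as functor, so [zib crax] : (((t → (t → e)) → (e → (t → t))) → (t → e)).
[zib crax] is required to be (((t → (t → e)) → (e → (t → t))) → (t → e)). zib : (e → e) cannot yield (((t → (t → e)) → (e → (t → t))) → (t → e)) as functor, so crax : ((e → e) → (((t → (t → e)) → (e → (t → t))) → (t → e))).

((e → e) → (((t → (t → e)) → (e → (t → t))) → (t → e)))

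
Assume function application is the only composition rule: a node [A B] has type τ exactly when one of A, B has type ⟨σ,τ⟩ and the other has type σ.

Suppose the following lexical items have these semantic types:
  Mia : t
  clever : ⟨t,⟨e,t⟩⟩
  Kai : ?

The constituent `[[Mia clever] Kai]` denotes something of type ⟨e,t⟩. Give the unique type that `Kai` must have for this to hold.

⟨⟨e,t⟩,⟨e,t⟩⟩

[[Mia clever] Kai] is required to be ⟨e,t⟩. [Mia clever] : ⟨e,t⟩ cannot yield ⟨e,t⟩ as functor, so Kai : ⟨⟨e,t⟩,⟨e,t⟩⟩.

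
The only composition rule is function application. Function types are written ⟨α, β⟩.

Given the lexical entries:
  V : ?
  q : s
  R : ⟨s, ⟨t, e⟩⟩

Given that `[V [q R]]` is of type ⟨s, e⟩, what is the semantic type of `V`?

For [V [q R]] to have type ⟨s, e⟩ with [q R] of type ⟨t, e⟩, V must be the function: V : ⟨⟨t, e⟩, ⟨s, e⟩⟩.

⟨⟨t, e⟩, ⟨s, e⟩⟩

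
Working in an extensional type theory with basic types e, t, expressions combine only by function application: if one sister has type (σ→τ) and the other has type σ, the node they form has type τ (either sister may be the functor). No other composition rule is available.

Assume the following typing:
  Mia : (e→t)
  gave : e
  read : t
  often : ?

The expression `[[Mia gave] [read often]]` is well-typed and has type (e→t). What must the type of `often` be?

(t→(t→(e→t)))

For [[Mia gave] [read often]] to have type (e→t) with [Mia gave] of type t, [read often] must be the function: [read often] : (t→(e→t)).
For [read often] to have type (t→(e→t)) with read of type t, often must be the function: often : (t→(t→(e→t))).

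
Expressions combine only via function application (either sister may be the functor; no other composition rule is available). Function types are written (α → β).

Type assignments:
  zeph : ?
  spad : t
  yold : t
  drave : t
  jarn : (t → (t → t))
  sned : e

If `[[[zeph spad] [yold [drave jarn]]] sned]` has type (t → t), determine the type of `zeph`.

[[[zeph spad] [yold [drave jarn]]] sned] must have type (t → t). The sister sned has type e; that is not a function onto (t → t), so [[zeph spad] [yold [drave jarn]]] must be the functor, of type (e → (t → t)).
[[zeph spad] [yold [drave jarn]]] must have type (e → (t → t)). The sister [yold [drave jarn]] has type t; that is not a function onto (e → (t → t)), so [zeph spad] must be the functor, of type (t → (e → (t → t))).
[zeph spad] must have type (t → (e → (t → t))). The sister spad has type t; that is not a function onto (t → (e → (t → t))), so zeph must be the functor, of type (t → (t → (e → (t → t)))).

(t → (t → (e → (t → t))))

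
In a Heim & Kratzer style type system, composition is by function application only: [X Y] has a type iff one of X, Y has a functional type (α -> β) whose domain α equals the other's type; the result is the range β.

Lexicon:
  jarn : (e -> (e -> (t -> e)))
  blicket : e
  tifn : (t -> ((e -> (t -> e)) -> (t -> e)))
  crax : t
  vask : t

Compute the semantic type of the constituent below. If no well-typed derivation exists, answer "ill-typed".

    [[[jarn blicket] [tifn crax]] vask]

[jarn blicket] — jarn of type (e -> (e -> (t -> e))) combines with blicket of type e: type (e -> (t -> e)).
[tifn crax] — tifn of type (t -> ((e -> (t -> e)) -> (t -> e))) combines with crax of type t: type ((e -> (t -> e)) -> (t -> e)).
[[jarn blicket] [tifn crax]] — [tifn crax] of type ((e -> (t -> e)) -> (t -> e)) combines with [jarn blicket] of type (e -> (t -> e)): type (t -> e).
[[[jarn blicket] [tifn crax]] vask] — [[jarn blicket] [tifn crax]] of type (t -> e) combines with vask of type t: type e.

e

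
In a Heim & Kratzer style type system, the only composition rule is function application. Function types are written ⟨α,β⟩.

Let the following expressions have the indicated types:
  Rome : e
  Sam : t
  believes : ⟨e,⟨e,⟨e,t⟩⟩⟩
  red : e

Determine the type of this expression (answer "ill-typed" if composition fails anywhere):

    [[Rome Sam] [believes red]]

At [Rome Sam]: neither e nor t can take the other as argument; the node is ill-typed.

ill-typed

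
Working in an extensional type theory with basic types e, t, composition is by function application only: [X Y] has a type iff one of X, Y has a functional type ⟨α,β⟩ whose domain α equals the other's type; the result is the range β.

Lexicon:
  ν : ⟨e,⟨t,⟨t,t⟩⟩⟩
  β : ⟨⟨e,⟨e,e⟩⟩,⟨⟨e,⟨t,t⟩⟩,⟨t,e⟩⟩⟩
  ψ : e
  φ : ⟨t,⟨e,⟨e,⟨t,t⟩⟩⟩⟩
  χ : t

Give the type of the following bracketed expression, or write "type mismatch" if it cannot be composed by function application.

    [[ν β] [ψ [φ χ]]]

type mismatch

At [ν β]: neither ⟨e,⟨t,⟨t,t⟩⟩⟩ nor ⟨⟨e,⟨e,e⟩⟩,⟨⟨e,⟨t,t⟩⟩,⟨t,e⟩⟩⟩ can take the other as argument; the node is ill-typed.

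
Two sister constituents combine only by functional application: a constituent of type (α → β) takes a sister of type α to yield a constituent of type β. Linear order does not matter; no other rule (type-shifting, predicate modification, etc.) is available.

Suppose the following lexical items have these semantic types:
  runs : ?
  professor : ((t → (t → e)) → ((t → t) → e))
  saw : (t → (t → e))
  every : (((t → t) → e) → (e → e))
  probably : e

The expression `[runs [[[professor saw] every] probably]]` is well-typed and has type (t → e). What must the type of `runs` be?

(e → (t → e))

[runs [[[professor saw] every] probably]] must have type (t → e). The sister [[[professor saw] every] probably] has type e; that is not a function onto (t → e), so runs must be the functor, of type (e → (t → e)).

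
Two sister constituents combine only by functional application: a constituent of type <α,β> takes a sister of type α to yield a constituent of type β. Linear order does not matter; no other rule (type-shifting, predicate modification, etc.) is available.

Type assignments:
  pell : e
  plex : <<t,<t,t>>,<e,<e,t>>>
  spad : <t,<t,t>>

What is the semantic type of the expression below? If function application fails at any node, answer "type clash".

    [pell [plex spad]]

<e,t>

[plex spad]: plex is <<t,<t,t>>,<e,<e,t>>>, spad is <t,<t,t>>; result <e,<e,t>>.
[pell [plex spad]]: [plex spad] is <e,<e,t>>, pell is e; result <e,t>.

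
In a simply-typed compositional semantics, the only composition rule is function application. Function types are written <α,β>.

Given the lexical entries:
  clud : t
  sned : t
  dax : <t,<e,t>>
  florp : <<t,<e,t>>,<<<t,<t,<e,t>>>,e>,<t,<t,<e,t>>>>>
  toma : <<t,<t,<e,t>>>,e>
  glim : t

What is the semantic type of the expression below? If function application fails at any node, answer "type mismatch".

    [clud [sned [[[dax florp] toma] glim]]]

type mismatch

[dax florp]: <<t,<e,t>>,<<<t,<t,<e,t>>>,e>,<t,<t,<e,t>>>>> applied to <t,<e,t>> yields <<<t,<t,<e,t>>>,e>,<t,<t,<e,t>>>>.
[[dax florp] toma]: <<<t,<t,<e,t>>>,e>,<t,<t,<e,t>>>> applied to <<t,<t,<e,t>>>,e> yields <t,<t,<e,t>>>.
[[[dax florp] toma] glim]: <t,<t,<e,t>>> applied to t yields <t,<e,t>>.
[sned [[[dax florp] toma] glim]]: <t,<e,t>> applied to t yields <e,t>.
[clud [sned [[[dax florp] toma] glim]]]: t and <e,t> cannot combine by function application — type clash.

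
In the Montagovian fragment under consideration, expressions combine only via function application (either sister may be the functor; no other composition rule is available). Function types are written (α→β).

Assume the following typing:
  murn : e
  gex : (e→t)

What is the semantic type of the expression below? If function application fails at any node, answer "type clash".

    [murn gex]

t

[murn gex]: gex is (e→t), murn is e; result t.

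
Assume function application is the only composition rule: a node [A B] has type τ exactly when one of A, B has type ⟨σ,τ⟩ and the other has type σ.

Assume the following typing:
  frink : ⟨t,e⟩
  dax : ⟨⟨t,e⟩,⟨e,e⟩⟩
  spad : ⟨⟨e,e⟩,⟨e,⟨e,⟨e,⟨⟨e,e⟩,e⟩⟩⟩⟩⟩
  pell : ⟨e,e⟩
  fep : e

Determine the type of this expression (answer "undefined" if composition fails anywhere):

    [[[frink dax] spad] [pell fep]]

[frink dax]: functor dax : ⟨⟨t,e⟩,⟨e,e⟩⟩, argument frink : ⟨t,e⟩; result ⟨e,e⟩.
[[frink dax] spad]: functor spad : ⟨⟨e,e⟩,⟨e,⟨e,⟨e,⟨⟨e,e⟩,e⟩⟩⟩⟩⟩, argument [frink dax] : ⟨e,e⟩; result ⟨e,⟨e,⟨e,⟨⟨e,e⟩,e⟩⟩⟩⟩.
[pell fep]: functor pell : ⟨e,e⟩, argument fep : e; result e.
[[[frink dax] spad] [pell fep]]: functor [[frink dax] spad] : ⟨e,⟨e,⟨e,⟨⟨e,e⟩,e⟩⟩⟩⟩, argument [pell fep] : e; result ⟨e,⟨e,⟨⟨e,e⟩,e⟩⟩⟩.

⟨e,⟨e,⟨⟨e,e⟩,e⟩⟩⟩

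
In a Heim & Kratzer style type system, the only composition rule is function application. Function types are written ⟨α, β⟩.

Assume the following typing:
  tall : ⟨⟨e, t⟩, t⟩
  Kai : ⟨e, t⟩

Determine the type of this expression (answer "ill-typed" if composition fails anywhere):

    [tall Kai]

[tall Kai]: functor tall : ⟨⟨e, t⟩, t⟩, argument Kai : ⟨e, t⟩; result t.

t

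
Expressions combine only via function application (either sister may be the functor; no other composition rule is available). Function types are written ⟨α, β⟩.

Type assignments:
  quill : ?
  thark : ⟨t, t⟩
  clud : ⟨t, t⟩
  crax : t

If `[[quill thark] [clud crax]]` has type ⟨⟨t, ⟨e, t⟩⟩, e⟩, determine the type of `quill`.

For [[quill thark] [clud crax]] to have type ⟨⟨t, ⟨e, t⟩⟩, e⟩ with [clud crax] of type t, [quill thark] must be the function: [quill thark] : ⟨t, ⟨⟨t, ⟨e, t⟩⟩, e⟩⟩.
For [quill thark] to have type ⟨t, ⟨⟨t, ⟨e, t⟩⟩, e⟩⟩ with thark of type ⟨t, t⟩, quill must be the function: quill : ⟨⟨t, t⟩, ⟨t, ⟨⟨t, ⟨e, t⟩⟩, e⟩⟩⟩.

⟨⟨t, t⟩, ⟨t, ⟨⟨t, ⟨e, t⟩⟩, e⟩⟩⟩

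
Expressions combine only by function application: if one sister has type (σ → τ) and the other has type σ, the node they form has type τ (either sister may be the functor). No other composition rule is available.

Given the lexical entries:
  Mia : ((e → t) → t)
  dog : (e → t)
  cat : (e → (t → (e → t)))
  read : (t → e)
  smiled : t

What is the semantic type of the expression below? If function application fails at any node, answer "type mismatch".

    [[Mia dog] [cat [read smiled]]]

[Mia dog]: functor Mia : ((e → t) → t), argument dog : (e → t); result t.
[read smiled]: functor read : (t → e), argument smiled : t; result e.
[cat [read smiled]]: functor cat : (e → (t → (e → t))), argument [read smiled] : e; result (t → (e → t)).
[[Mia dog] [cat [read smiled]]]: functor [cat [read smiled]] : (t → (e → t)), argument [Mia dog] : t; result (e → t).

(e → t)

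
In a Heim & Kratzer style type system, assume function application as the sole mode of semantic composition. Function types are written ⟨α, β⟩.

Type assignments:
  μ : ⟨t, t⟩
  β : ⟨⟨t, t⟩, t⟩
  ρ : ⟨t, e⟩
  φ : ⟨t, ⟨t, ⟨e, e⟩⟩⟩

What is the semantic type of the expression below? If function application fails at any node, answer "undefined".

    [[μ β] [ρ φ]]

[μ β]: ⟨⟨t, t⟩, t⟩ applied to ⟨t, t⟩ yields t.
[ρ φ]: ⟨t, e⟩ with ⟨t, ⟨t, ⟨e, e⟩⟩⟩ — neither is a function whose domain matches the other; composition fails here.

undefined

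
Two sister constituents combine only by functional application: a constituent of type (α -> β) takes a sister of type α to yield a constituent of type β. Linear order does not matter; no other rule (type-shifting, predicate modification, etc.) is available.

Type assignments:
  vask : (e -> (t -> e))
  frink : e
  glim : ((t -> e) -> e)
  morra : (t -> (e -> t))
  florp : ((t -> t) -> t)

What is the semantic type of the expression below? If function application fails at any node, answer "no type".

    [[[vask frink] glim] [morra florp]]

[vask frink]: functor vask : (e -> (t -> e)), argument frink : e; result (t -> e).
[[vask frink] glim]: functor glim : ((t -> e) -> e), argument [vask frink] : (t -> e); result e.
[morra florp]: (t -> (e -> t)) and ((t -> t) -> t) cannot combine by function application — type clash.

no type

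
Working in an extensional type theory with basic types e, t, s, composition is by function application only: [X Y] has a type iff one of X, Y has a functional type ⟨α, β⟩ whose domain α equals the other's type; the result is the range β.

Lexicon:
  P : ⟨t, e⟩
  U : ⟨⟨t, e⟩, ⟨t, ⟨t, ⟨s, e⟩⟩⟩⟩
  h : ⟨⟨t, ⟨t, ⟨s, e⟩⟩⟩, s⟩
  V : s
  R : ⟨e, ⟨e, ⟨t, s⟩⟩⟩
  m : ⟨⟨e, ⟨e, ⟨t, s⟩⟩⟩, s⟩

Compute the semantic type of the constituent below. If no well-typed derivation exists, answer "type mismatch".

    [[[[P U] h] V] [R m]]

[P U] — U of type ⟨⟨t, e⟩, ⟨t, ⟨t, ⟨s, e⟩⟩⟩⟩ combines with P of type ⟨t, e⟩: type ⟨t, ⟨t, ⟨s, e⟩⟩⟩.
[[P U] h] — h of type ⟨⟨t, ⟨t, ⟨s, e⟩⟩⟩, s⟩ combines with [P U] of type ⟨t, ⟨t, ⟨s, e⟩⟩⟩: type s.
[[[P U] h] V]: s and s cannot combine by function application — type clash.

type mismatch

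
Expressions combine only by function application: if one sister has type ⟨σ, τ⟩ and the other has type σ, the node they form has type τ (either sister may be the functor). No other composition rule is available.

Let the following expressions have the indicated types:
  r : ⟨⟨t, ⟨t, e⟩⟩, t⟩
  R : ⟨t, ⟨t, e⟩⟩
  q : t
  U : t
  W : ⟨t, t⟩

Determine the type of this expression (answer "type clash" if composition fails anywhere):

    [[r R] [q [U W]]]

[r R]: functor r : ⟨⟨t, ⟨t, e⟩⟩, t⟩, argument R : ⟨t, ⟨t, e⟩⟩; result t.
[U W]: functor W : ⟨t, t⟩, argument U : t; result t.
[q [U W]]: t and t cannot combine by function application — type clash.

type clash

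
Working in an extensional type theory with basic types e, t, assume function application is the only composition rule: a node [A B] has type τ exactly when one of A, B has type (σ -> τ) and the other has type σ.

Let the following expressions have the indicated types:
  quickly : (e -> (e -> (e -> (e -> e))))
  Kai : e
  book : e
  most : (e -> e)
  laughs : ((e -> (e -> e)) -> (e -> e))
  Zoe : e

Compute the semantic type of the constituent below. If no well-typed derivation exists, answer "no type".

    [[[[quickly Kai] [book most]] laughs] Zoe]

e

At [quickly Kai], quickly : (e -> (e -> (e -> (e -> e)))) takes Kai : e, giving (e -> (e -> (e -> e))).
At [book most], most : (e -> e) takes book : e, giving e.
At [[quickly Kai] [book most]], [quickly Kai] : (e -> (e -> (e -> e))) takes [book most] : e, giving (e -> (e -> e)).
At [[[quickly Kai] [book most]] laughs], laughs : ((e -> (e -> e)) -> (e -> e)) takes [[quickly Kai] [book most]] : (e -> (e -> e)), giving (e -> e).
At [[[[quickly Kai] [book most]] laughs] Zoe], [[[quickly Kai] [book most]] laughs] : (e -> e) takes Zoe : e, giving e.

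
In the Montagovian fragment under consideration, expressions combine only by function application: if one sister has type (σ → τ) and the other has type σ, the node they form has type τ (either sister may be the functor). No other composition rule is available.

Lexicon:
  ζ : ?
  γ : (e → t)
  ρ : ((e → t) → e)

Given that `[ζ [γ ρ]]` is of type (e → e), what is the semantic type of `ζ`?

(e → (e → e))

[ζ [γ ρ]] is required to be (e → e). [γ ρ] : e cannot yield (e → e) as functor, so ζ : (e → (e → e)).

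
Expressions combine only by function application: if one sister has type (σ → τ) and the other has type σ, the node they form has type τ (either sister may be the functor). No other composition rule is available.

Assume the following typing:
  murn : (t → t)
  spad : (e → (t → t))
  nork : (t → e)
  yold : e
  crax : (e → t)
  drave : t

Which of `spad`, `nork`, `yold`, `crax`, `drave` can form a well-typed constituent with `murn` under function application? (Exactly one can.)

spad : (e → (t → t)) — neither side's domain matches the other.
nork : (t → e) — neither side's domain matches the other.
yold : e — neither side's domain matches the other.
crax : (e → t) — neither side's domain matches the other.
drave — combines: murn : (t → t) takes drave : t as argument, giving t.

drave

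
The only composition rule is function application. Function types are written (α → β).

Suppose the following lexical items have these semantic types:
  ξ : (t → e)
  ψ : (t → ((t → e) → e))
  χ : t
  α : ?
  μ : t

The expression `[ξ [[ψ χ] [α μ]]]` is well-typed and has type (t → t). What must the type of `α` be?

(t → (((t → e) → e) → ((t → e) → (t → t))))

[ξ [[ψ χ] [α μ]]] must have type (t → t). The sister ξ has type (t → e); that is not a function onto (t → t), so [[ψ χ] [α μ]] must be the functor, of type ((t → e) → (t → t)).
[[ψ χ] [α μ]] must have type ((t → e) → (t → t)). The sister [ψ χ] has type ((t → e) → e); that is not a function onto ((t → e) → (t → t)), so [α μ] must be the functor, of type (((t → e) → e) → ((t → e) → (t → t))).
[α μ] must have type (((t → e) → e) → ((t → e) → (t → t))). The sister μ has type t; that is not a function onto (((t → e) → e) → ((t → e) → (t → t))), so α must be the functor, of type (t → (((t → e) → e) → ((t → e) → (t → t)))).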